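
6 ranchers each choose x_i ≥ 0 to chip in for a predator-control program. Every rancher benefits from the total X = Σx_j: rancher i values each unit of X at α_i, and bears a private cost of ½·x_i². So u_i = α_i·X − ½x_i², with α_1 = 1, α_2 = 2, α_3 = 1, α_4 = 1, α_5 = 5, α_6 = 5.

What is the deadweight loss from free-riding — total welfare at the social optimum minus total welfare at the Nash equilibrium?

478.5

Rancher i's FOC: ∂u_i/∂x_i = α_i − x_i = 0, so x_i* = α_i.
NE contributions = (1, 2, 1, 1, 5, 5); X = 15.
W^NE = (Σα)·X − ½Σα_i² = 15² − ½·57 = 196.5.
Planner sets x_i = Σα_j = 15 for every i, so X^SO = 6·15 = 90.
W^SO = (Σα)·X^SO − ½·6·(Σα)² = (6/2)·15² = 675.
Deadweight loss = W^SO − W^NE = 478.5.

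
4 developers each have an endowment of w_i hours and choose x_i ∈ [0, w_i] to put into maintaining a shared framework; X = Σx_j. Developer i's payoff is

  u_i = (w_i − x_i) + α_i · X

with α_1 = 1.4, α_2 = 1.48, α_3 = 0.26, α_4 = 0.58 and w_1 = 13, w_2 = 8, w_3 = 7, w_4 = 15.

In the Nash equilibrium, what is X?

21

∂u_i/∂x_i = α_i − 1, so developer i contributes w_i if α_i > 1, else 0.
α_i > 1 for i ∈ {1, 2}; NE contributions (13, 8, 0, 0), X = 21.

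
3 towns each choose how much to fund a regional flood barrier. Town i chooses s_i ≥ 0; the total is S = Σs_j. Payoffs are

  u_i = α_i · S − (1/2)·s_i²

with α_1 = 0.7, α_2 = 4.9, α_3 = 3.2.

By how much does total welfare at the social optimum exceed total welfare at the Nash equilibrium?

Town i's FOC: ∂u_i/∂s_i = α_i − s_i = 0, so s_i* = α_i.
NE contributions = (0.7, 4.9, 3.2); S = 8.8.
W^NE = (Σα)·S − ½Σα_i² = 8.8² − ½·34.74 = 60.07.
Planner sets s_i = Σα_j = 8.8 for every i, so S^SO = 3·8.8 = 26.4.
W^SO = (Σα)·S^SO − ½·3·(Σα)² = (3/2)·8.8² = 116.16.
Deadweight loss = W^SO − W^NE = 56.09.

56.09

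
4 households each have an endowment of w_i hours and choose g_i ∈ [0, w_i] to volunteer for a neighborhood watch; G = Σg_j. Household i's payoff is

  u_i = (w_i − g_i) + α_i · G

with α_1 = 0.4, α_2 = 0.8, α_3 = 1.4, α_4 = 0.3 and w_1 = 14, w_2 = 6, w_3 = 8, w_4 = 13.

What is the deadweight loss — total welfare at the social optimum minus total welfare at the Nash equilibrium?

∂u_i/∂g_i = α_i − 1, so household i contributes w_i if α_i > 1, else 0.
α_i > 1 for i ∈ {3}; NE contributions (0, 0, 8, 0), G = 8.
W^NE = Σw_i − G^NE + (Σα_i)·G^NE = 41 + 1.9·8 = 56.2.
Planner: ∂(Σu_j)/∂g_i = Σα_j − 1 = 1.9 > 0, so everyone contributes w_i; G^SO = 41, W^SO = 41 + 1.9·41 = 118.9.
Deadweight loss = 62.7.

62.7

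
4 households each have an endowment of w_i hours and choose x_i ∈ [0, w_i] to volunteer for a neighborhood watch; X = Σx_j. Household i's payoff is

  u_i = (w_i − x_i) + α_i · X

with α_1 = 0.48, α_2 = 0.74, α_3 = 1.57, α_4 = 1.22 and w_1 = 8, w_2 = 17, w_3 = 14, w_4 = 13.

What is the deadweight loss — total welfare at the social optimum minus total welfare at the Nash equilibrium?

∂u_i/∂x_i = α_i − 1, so household i contributes w_i if α_i > 1, else 0.
α_i > 1 for i ∈ {3, 4}; NE contributions (0, 0, 14, 13), X = 27.
W^NE = Σw_i − X^NE + (Σα_i)·X^NE = 52 + 3.01·27 = 133.27.
Planner: ∂(Σu_j)/∂x_i = Σα_j − 1 = 3.01 > 0, so everyone contributes w_i; X^SO = 52, W^SO = 52 + 3.01·52 = 208.52.
Deadweight loss = 75.25.

75.25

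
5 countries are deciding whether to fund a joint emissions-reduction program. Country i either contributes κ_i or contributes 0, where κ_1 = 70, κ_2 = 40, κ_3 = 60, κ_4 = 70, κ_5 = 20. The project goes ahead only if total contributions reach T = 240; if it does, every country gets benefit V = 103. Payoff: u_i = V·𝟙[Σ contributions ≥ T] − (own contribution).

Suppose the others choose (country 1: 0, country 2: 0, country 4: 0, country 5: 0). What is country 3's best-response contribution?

0

Others' total = 0. Even contributing 60 gives 60 < 240: no benefit either way.
Best response: 0.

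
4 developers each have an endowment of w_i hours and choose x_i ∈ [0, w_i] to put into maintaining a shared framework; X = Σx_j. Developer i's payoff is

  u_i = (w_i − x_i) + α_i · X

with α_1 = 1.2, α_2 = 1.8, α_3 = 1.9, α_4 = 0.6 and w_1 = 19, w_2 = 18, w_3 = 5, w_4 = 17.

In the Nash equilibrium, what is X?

∂u_i/∂x_i = α_i − 1, so developer i contributes w_i if α_i > 1, else 0.
α_i > 1 for i ∈ {1, 2, 3}; NE contributions (19, 18, 5, 0), X = 42.

42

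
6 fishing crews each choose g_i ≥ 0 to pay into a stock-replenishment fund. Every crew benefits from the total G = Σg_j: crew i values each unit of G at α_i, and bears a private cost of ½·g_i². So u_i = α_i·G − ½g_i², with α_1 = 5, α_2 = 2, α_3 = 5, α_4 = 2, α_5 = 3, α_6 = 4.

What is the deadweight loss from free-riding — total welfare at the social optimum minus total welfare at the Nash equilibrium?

923.5

Crew i's FOC: ∂u_i/∂g_i = α_i − g_i = 0, so g_i* = α_i.
NE contributions = (5, 2, 5, 2, 3, 4); G = 21.
W^NE = (Σα)·G − ½Σα_i² = 21² − ½·83 = 399.5.
Planner sets g_i = Σα_j = 21 for every i, so G^SO = 6·21 = 126.
W^SO = (Σα)·G^SO − ½·6·(Σα)² = (6/2)·21² = 1323.
Deadweight loss = W^SO − W^NE = 923.5.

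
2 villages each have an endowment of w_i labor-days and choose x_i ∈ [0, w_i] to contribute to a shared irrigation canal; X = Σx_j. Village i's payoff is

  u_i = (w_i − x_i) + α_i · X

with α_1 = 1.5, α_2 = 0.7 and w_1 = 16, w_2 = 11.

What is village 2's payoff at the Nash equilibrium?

22.2

∂u_i/∂x_i = α_i − 1, so village i contributes w_i if α_i > 1, else 0.
α_i > 1 for i ∈ {1}; NE contributions (16, 0), X = 16.
u_2 = (11 − 0) + 0.7·16 = 22.2.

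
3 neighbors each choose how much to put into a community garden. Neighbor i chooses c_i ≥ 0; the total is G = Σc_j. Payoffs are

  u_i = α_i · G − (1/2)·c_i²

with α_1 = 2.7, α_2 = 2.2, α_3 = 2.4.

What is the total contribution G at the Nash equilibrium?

7.3

Neighbor i's FOC: ∂u_i/∂c_i = α_i − c_i = 0, so c_i* = α_i.
NE contributions = (2.7, 2.2, 2.4); G = 7.3.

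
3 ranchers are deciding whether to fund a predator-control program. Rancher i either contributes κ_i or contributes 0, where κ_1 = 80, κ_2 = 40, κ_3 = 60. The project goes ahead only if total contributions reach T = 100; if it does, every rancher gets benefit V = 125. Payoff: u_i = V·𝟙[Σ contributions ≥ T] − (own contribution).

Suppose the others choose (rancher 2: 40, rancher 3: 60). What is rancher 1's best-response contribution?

0

Others' total = 100 ≥ 100; contributing adds cost 80 for no extra benefit.
Best response: 0.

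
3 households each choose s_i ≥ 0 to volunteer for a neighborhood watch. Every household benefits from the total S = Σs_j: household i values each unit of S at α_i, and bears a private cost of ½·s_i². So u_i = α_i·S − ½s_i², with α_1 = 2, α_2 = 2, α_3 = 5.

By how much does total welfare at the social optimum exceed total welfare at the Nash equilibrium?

Household i's FOC: ∂u_i/∂s_i = α_i − s_i = 0, so s_i* = α_i.
NE contributions = (2, 2, 5); S = 9.
W^NE = (Σα)·S − ½Σα_i² = 9² − ½·33 = 64.5.
Planner sets s_i = Σα_j = 9 for every i, so S^SO = 3·9 = 27.
W^SO = (Σα)·S^SO − ½·3·(Σα)² = (3/2)·9² = 121.5.
Deadweight loss = W^SO − W^NE = 57.

57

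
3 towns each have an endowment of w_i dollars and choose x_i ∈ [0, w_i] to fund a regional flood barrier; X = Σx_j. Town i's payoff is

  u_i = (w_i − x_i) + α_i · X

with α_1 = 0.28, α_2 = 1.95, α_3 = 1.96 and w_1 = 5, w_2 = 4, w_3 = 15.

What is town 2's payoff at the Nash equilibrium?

37.05

∂u_i/∂x_i = α_i − 1, so town i contributes w_i if α_i > 1, else 0.
α_i > 1 for i ∈ {2, 3}; NE contributions (0, 4, 15), X = 19.
u_2 = (4 − 4) + 1.95·19 = 37.05.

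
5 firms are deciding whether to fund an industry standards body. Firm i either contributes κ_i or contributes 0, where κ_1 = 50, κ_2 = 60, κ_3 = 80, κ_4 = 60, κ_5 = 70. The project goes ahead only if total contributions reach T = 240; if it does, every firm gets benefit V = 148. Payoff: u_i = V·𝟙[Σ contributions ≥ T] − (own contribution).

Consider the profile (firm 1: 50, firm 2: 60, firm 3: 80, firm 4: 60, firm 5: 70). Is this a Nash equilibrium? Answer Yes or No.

No

Total = 320 ≥ 240: provided.
Firm 1 (pledges 50, payoff 98): dropping to 0 → total 270, payoff 148. Profitable deviation.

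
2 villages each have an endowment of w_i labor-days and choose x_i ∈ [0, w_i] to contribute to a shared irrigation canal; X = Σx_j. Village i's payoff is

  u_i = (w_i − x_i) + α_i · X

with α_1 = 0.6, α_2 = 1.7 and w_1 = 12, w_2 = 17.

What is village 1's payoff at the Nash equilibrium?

22.2

∂u_i/∂x_i = α_i − 1, so village i contributes w_i if α_i > 1, else 0.
α_i > 1 for i ∈ {2}; NE contributions (0, 17), X = 17.
u_1 = (12 − 0) + 0.6·17 = 22.2.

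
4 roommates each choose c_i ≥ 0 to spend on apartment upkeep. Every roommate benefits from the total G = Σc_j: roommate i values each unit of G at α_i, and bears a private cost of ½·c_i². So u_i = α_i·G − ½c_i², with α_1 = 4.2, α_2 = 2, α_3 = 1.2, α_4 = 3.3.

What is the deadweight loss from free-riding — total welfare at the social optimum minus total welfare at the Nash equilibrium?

131.475

Roommate i's FOC: ∂u_i/∂c_i = α_i − c_i = 0, so c_i* = α_i.
NE contributions = (4.2, 2, 1.2, 3.3); G = 10.7.
W^NE = (Σα)·G − ½Σα_i² = 10.7² − ½·33.97 = 97.505.
Planner sets c_i = Σα_j = 10.7 for every i, so G^SO = 4·10.7 = 42.8.
W^SO = (Σα)·G^SO − ½·4·(Σα)² = (4/2)·10.7² = 228.98.
Deadweight loss = W^SO − W^NE = 131.475.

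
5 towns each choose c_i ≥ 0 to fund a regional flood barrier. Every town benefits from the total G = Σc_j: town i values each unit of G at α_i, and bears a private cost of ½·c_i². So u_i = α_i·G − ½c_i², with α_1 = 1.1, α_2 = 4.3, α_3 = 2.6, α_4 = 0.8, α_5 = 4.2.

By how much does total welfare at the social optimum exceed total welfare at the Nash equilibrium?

275.87

Town i's FOC: ∂u_i/∂c_i = α_i − c_i = 0, so c_i* = α_i.
NE contributions = (1.1, 4.3, 2.6, 0.8, 4.2); G = 13.
W^NE = (Σα)·G − ½Σα_i² = 13² − ½·44.74 = 146.63.
Planner sets c_i = Σα_j = 13 for every i, so G^SO = 5·13 = 65.
W^SO = (Σα)·G^SO − ½·5·(Σα)² = (5/2)·13² = 422.5.
Deadweight loss = W^SO − W^NE = 275.87.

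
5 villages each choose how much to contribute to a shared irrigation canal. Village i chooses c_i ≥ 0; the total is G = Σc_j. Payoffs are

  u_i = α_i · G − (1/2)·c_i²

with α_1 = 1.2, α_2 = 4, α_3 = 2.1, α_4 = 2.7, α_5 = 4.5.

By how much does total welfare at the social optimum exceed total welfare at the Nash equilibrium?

340.07

Village i's FOC: ∂u_i/∂c_i = α_i − c_i = 0, so c_i* = α_i.
NE contributions = (1.2, 4, 2.1, 2.7, 4.5); G = 14.5.
W^NE = (Σα)·G − ½Σα_i² = 14.5² − ½·49.39 = 185.555.
Planner sets c_i = Σα_j = 14.5 for every i, so G^SO = 5·14.5 = 72.5.
W^SO = (Σα)·G^SO − ½·5·(Σα)² = (5/2)·14.5² = 525.625.
Deadweight loss = W^SO − W^NE = 340.07.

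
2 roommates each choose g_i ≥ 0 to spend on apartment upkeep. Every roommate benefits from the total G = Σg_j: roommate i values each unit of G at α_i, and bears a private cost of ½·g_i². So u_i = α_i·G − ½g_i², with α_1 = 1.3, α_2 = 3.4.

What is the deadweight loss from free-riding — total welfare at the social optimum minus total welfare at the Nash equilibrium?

6.625

Roommate i's FOC: ∂u_i/∂g_i = α_i − g_i = 0, so g_i* = α_i.
NE contributions = (1.3, 3.4); G = 4.7.
W^NE = (Σα)·G − ½Σα_i² = 4.7² − ½·13.25 = 15.465.
Planner sets g_i = Σα_j = 4.7 for every i, so G^SO = 2·4.7 = 9.4.
W^SO = (Σα)·G^SO − ½·2·(Σα)² = (2/2)·4.7² = 22.09.
Deadweight loss = W^SO − W^NE = 6.625.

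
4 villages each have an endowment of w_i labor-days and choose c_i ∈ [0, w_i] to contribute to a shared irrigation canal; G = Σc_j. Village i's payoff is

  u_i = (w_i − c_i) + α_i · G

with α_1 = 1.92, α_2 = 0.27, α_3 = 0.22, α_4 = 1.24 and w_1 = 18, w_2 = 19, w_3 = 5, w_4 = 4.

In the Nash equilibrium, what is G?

22

∂u_i/∂c_i = α_i − 1, so village i contributes w_i if α_i > 1, else 0.
α_i > 1 for i ∈ {1, 4}; NE contributions (18, 0, 0, 4), G = 22.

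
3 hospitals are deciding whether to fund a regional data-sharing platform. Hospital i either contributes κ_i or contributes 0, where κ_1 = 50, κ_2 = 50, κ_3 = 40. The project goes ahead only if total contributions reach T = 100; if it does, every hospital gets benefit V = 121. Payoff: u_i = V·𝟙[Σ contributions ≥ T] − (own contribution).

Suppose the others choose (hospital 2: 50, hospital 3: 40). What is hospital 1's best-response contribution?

Others' total = 90. Contributing 50 brings total to 140 ≥ 100: gain V − κ_1 = 71.
Best response: 50.

50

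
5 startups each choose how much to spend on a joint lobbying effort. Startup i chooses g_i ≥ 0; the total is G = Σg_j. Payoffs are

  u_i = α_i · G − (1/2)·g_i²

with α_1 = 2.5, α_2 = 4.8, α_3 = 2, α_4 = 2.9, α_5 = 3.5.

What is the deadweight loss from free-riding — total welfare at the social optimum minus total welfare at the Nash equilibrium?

396.71

Startup i's FOC: ∂u_i/∂g_i = α_i − g_i = 0, so g_i* = α_i.
NE contributions = (2.5, 4.8, 2, 2.9, 3.5); G = 15.7.
W^NE = (Σα)·G − ½Σα_i² = 15.7² − ½·53.95 = 219.515.
Planner sets g_i = Σα_j = 15.7 for every i, so G^SO = 5·15.7 = 78.5.
W^SO = (Σα)·G^SO − ½·5·(Σα)² = (5/2)·15.7² = 616.225.
Deadweight loss = W^SO − W^NE = 396.71.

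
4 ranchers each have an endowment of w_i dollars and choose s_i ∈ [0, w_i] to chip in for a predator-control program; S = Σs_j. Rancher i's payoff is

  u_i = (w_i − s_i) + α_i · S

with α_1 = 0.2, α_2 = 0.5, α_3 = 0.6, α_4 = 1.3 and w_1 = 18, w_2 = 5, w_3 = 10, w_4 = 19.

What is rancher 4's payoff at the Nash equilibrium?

∂u_i/∂s_i = α_i − 1, so rancher i contributes w_i if α_i > 1, else 0.
α_i > 1 for i ∈ {4}; NE contributions (0, 0, 0, 19), S = 19.
u_4 = (19 − 19) + 1.3·19 = 24.7.

24.7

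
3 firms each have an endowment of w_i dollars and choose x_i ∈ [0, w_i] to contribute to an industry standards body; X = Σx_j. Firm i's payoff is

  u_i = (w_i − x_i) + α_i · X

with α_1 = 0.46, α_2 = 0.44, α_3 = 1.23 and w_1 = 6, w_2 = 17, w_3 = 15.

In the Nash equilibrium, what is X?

15

∂u_i/∂x_i = α_i − 1, so firm i contributes w_i if α_i > 1, else 0.
α_i > 1 for i ∈ {3}; NE contributions (0, 0, 15), X = 15.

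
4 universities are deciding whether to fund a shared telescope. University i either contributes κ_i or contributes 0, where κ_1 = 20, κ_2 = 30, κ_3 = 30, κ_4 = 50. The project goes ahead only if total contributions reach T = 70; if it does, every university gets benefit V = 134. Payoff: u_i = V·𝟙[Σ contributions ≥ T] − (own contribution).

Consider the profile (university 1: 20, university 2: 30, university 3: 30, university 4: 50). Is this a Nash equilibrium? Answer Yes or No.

No

Total = 130 ≥ 70: provided.
University 1 (pledges 20, payoff 114): dropping to 0 → total 110, payoff 134. Profitable deviation.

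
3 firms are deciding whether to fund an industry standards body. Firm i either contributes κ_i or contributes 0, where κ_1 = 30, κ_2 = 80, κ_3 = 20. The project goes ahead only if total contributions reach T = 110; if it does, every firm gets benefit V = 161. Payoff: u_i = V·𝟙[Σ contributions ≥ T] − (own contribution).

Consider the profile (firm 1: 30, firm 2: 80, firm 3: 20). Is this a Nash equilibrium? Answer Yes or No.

Total = 130 ≥ 110: provided.
Firm 1 (pledges 30, payoff 131): dropping to 0 → total 100, payoff 0. No gain.
Firm 2 (pledges 80, payoff 81): dropping to 0 → total 50, payoff 0. No gain.
Firm 3 (pledges 20, payoff 141): dropping to 0 → total 110, payoff 161. Profitable deviation.

No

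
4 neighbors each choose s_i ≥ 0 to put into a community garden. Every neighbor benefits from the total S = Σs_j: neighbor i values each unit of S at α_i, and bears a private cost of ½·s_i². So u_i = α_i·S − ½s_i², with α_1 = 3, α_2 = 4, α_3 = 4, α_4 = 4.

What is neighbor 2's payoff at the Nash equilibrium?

Neighbor i's FOC: ∂u_i/∂s_i = α_i − s_i = 0, so s_i* = α_i.
NE contributions = (3, 4, 4, 4); S = 15.
u_2 = α_2·S − ½·(s_2)² = 4·15 − ½·4² = 52.

52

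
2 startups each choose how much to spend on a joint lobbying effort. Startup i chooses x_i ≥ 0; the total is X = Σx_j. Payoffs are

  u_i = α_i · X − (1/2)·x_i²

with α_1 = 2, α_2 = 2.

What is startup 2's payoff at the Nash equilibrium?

Startup i's FOC: ∂u_i/∂x_i = α_i − x_i = 0, so x_i* = α_i.
NE contributions = (2, 2); X = 4.
u_2 = α_2·X − ½·(x_2)² = 2·4 − ½·2² = 6.

6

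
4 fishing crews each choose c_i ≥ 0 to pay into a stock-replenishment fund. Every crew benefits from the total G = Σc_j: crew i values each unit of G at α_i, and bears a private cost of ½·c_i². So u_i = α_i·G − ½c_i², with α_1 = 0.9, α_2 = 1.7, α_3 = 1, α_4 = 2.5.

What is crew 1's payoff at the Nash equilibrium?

Crew i's FOC: ∂u_i/∂c_i = α_i − c_i = 0, so c_i* = α_i.
NE contributions = (0.9, 1.7, 1, 2.5); G = 6.1.
u_1 = α_1·G − ½·(c_1)² = 0.9·6.1 − ½·0.9² = 5.085.

5.085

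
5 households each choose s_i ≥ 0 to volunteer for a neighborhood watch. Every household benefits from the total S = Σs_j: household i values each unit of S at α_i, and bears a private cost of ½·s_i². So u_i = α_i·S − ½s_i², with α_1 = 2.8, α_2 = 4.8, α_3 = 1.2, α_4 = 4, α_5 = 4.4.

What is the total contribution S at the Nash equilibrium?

17.2

Household i's FOC: ∂u_i/∂s_i = α_i − s_i = 0, so s_i* = α_i.
NE contributions = (2.8, 4.8, 1.2, 4, 4.4); S = 17.2.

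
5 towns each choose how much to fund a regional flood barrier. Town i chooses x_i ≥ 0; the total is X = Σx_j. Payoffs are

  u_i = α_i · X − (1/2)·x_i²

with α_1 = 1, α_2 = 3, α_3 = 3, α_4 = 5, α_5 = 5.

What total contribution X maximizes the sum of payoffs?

Planner FOC: ∂(Σu_j)/∂x_i = (Σα_j) − x_i = 0, so x_i^SO = Σα_j = 17 for every i; X^SO = 85.

85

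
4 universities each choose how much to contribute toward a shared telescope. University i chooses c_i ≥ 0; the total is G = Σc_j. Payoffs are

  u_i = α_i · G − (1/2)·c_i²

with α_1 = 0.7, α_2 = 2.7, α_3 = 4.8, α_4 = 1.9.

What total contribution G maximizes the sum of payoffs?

Planner FOC: ∂(Σu_j)/∂c_i = (Σα_j) − c_i = 0, so c_i^SO = Σα_j = 10.1 for every i; G^SO = 40.4.

40.4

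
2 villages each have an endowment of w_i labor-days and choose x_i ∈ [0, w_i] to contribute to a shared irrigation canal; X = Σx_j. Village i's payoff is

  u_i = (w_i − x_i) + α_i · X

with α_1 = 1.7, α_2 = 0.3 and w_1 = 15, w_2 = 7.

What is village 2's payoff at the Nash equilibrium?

∂u_i/∂x_i = α_i − 1, so village i contributes w_i if α_i > 1, else 0.
α_i > 1 for i ∈ {1}; NE contributions (15, 0), X = 15.
u_2 = (7 − 0) + 0.3·15 = 11.5.

11.5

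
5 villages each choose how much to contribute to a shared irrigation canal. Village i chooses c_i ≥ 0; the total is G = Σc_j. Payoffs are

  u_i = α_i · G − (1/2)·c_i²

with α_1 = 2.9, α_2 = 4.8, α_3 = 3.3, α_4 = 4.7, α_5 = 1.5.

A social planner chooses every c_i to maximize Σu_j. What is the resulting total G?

Planner FOC: ∂(Σu_j)/∂c_i = (Σα_j) − c_i = 0, so c_i^SO = Σα_j = 17.2 for every i; G^SO = 86.

86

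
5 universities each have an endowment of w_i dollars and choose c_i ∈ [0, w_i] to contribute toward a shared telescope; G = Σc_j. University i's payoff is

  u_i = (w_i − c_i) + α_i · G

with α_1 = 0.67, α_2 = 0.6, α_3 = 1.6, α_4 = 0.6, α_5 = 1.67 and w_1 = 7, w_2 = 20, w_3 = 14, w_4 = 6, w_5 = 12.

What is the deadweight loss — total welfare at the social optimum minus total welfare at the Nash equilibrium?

136.62

∂u_i/∂c_i = α_i − 1, so university i contributes w_i if α_i > 1, else 0.
α_i > 1 for i ∈ {3, 5}; NE contributions (0, 0, 14, 0, 12), G = 26.
W^NE = Σw_i − G^NE + (Σα_i)·G^NE = 59 + 4.14·26 = 166.64.
Planner: ∂(Σu_j)/∂c_i = Σα_j − 1 = 4.14 > 0, so everyone contributes w_i; G^SO = 59, W^SO = 59 + 4.14·59 = 303.26.
Deadweight loss = 136.62.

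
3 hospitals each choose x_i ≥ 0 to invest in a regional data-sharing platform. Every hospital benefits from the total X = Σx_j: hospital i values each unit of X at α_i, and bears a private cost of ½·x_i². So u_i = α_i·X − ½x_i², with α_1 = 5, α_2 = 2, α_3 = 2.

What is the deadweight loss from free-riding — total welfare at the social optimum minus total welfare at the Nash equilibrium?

Hospital i's FOC: ∂u_i/∂x_i = α_i − x_i = 0, so x_i* = α_i.
NE contributions = (5, 2, 2); X = 9.
W^NE = (Σα)·X − ½Σα_i² = 9² − ½·33 = 64.5.
Planner sets x_i = Σα_j = 9 for every i, so X^SO = 3·9 = 27.
W^SO = (Σα)·X^SO − ½·3·(Σα)² = (3/2)·9² = 121.5.
Deadweight loss = W^SO − W^NE = 57.

57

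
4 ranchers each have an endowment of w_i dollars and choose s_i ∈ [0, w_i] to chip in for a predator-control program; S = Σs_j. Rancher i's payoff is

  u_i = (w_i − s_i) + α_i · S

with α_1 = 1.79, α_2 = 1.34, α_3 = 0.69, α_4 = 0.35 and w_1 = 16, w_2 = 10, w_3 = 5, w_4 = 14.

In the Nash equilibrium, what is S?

∂u_i/∂s_i = α_i − 1, so rancher i contributes w_i if α_i > 1, else 0.
α_i > 1 for i ∈ {1, 2}; NE contributions (16, 10, 0, 0), S = 26.

26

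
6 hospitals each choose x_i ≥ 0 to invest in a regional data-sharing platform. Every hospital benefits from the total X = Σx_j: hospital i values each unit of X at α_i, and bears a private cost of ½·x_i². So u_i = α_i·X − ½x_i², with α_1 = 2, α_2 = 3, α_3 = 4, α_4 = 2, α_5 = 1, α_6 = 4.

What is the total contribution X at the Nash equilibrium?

Hospital i's FOC: ∂u_i/∂x_i = α_i − x_i = 0, so x_i* = α_i.
NE contributions = (2, 3, 4, 2, 1, 4); X = 16.

16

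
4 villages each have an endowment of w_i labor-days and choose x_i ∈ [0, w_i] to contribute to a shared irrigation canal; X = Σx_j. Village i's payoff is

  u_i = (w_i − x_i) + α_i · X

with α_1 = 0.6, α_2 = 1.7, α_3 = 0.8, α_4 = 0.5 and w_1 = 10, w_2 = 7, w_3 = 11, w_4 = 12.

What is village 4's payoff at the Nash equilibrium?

15.5

∂u_i/∂x_i = α_i − 1, so village i contributes w_i if α_i > 1, else 0.
α_i > 1 for i ∈ {2}; NE contributions (0, 7, 0, 0), X = 7.
u_4 = (12 − 0) + 0.5·7 = 15.5.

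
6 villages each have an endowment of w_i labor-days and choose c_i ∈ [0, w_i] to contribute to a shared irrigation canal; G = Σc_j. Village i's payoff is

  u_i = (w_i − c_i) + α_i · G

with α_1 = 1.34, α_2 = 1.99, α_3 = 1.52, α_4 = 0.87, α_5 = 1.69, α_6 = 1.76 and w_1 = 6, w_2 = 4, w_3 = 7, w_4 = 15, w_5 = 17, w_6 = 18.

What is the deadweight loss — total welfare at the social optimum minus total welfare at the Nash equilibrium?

∂u_i/∂c_i = α_i − 1, so village i contributes w_i if α_i > 1, else 0.
α_i > 1 for i ∈ {1, 2, 3, 5, 6}; NE contributions (6, 4, 7, 0, 17, 18), G = 52.
W^NE = Σw_i − G^NE + (Σα_i)·G^NE = 67 + 8.17·52 = 491.84.
Planner: ∂(Σu_j)/∂c_i = Σα_j − 1 = 8.17 > 0, so everyone contributes w_i; G^SO = 67, W^SO = 67 + 8.17·67 = 614.39.
Deadweight loss = 122.55.

122.55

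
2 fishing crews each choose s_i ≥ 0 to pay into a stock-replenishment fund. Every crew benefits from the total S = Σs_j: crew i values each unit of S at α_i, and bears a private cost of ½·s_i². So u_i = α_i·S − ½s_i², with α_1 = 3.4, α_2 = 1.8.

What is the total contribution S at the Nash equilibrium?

Crew i's FOC: ∂u_i/∂s_i = α_i − s_i = 0, so s_i* = α_i.
NE contributions = (3.4, 1.8); S = 5.2.

5.2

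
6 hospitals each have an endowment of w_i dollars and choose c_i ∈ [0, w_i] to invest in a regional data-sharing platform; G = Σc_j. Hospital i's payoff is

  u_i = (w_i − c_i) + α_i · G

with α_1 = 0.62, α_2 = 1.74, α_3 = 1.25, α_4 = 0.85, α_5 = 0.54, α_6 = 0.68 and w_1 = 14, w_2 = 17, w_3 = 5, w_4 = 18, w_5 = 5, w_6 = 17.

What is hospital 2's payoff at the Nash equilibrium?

∂u_i/∂c_i = α_i − 1, so hospital i contributes w_i if α_i > 1, else 0.
α_i > 1 for i ∈ {2, 3}; NE contributions (0, 17, 5, 0, 0, 0), G = 22.
u_2 = (17 − 17) + 1.74·22 = 38.28.

38.28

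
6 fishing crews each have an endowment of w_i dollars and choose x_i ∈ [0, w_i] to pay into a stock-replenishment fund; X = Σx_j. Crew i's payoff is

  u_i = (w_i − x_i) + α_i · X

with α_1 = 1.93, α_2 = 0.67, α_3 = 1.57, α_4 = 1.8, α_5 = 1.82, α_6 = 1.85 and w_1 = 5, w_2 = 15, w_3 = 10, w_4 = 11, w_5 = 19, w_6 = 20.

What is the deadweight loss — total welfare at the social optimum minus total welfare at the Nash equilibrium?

∂u_i/∂x_i = α_i − 1, so crew i contributes w_i if α_i > 1, else 0.
α_i > 1 for i ∈ {1, 3, 4, 5, 6}; NE contributions (5, 0, 10, 11, 19, 20), X = 65.
W^NE = Σw_i − X^NE + (Σα_i)·X^NE = 80 + 8.64·65 = 641.6.
Planner: ∂(Σu_j)/∂x_i = Σα_j − 1 = 8.64 > 0, so everyone contributes w_i; X^SO = 80, W^SO = 80 + 8.64·80 = 771.2.
Deadweight loss = 129.6.

129.6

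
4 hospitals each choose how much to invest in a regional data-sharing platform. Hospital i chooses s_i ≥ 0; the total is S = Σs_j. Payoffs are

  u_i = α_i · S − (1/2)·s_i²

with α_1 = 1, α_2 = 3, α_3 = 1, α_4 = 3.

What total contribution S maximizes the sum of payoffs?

Planner FOC: ∂(Σu_j)/∂s_i = (Σα_j) − s_i = 0, so s_i^SO = Σα_j = 8 for every i; S^SO = 32.

32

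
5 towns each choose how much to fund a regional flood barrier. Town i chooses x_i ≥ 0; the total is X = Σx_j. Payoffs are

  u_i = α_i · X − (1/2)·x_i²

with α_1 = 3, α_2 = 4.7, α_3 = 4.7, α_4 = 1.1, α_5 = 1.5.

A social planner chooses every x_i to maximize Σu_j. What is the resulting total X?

Planner FOC: ∂(Σu_j)/∂x_i = (Σα_j) − x_i = 0, so x_i^SO = Σα_j = 15 for every i; X^SO = 75.

75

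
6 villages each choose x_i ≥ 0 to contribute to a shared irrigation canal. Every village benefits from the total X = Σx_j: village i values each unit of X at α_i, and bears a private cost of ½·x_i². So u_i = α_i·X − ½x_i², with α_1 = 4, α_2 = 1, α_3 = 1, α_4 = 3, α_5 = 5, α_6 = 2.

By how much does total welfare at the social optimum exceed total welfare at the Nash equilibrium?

Village i's FOC: ∂u_i/∂x_i = α_i − x_i = 0, so x_i* = α_i.
NE contributions = (4, 1, 1, 3, 5, 2); X = 16.
W^NE = (Σα)·X − ½Σα_i² = 16² − ½·56 = 228.
Planner sets x_i = Σα_j = 16 for every i, so X^SO = 6·16 = 96.
W^SO = (Σα)·X^SO − ½·6·(Σα)² = (6/2)·16² = 768.
Deadweight loss = W^SO − W^NE = 540.

540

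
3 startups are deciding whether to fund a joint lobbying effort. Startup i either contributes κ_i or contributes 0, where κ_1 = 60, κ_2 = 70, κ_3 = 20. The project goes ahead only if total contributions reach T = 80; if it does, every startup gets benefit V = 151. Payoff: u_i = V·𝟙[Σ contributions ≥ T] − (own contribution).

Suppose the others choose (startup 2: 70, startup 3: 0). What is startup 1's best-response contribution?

Others' total = 70. Contributing 60 brings total to 130 ≥ 80: gain V − κ_1 = 91.
Best response: 60.

60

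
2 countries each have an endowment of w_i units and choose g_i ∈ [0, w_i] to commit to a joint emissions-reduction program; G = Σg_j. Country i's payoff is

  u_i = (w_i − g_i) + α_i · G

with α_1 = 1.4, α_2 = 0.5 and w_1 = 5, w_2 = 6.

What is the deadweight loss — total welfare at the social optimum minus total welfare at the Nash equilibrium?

∂u_i/∂g_i = α_i − 1, so country i contributes w_i if α_i > 1, else 0.
α_i > 1 for i ∈ {1}; NE contributions (5, 0), G = 5.
W^NE = Σw_i − G^NE + (Σα_i)·G^NE = 11 + 0.9·5 = 15.5.
Planner: ∂(Σu_j)/∂g_i = Σα_j − 1 = 0.9 > 0, so everyone contributes w_i; G^SO = 11, W^SO = 11 + 0.9·11 = 20.9.
Deadweight loss = 5.4.

5.4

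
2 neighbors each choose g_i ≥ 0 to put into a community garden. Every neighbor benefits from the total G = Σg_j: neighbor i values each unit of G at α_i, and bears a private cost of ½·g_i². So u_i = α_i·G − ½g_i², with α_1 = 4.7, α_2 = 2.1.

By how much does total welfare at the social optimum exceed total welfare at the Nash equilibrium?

13.25

Neighbor i's FOC: ∂u_i/∂g_i = α_i − g_i = 0, so g_i* = α_i.
NE contributions = (4.7, 2.1); G = 6.8.
W^NE = (Σα)·G − ½Σα_i² = 6.8² − ½·26.5 = 32.99.
Planner sets g_i = Σα_j = 6.8 for every i, so G^SO = 2·6.8 = 13.6.
W^SO = (Σα)·G^SO − ½·2·(Σα)² = (2/2)·6.8² = 46.24.
Deadweight loss = W^SO − W^NE = 13.25.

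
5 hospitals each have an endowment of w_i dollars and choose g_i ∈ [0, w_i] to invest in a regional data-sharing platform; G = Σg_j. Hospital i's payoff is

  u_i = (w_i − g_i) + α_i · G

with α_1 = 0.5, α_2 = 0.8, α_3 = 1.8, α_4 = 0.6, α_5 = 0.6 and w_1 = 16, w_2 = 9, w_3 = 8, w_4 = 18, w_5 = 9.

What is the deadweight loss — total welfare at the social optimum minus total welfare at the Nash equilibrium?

∂u_i/∂g_i = α_i − 1, so hospital i contributes w_i if α_i > 1, else 0.
α_i > 1 for i ∈ {3}; NE contributions (0, 0, 8, 0, 0), G = 8.
W^NE = Σw_i − G^NE + (Σα_i)·G^NE = 60 + 3.3·8 = 86.4.
Planner: ∂(Σu_j)/∂g_i = Σα_j − 1 = 3.3 > 0, so everyone contributes w_i; G^SO = 60, W^SO = 60 + 3.3·60 = 258.
Deadweight loss = 171.6.

171.6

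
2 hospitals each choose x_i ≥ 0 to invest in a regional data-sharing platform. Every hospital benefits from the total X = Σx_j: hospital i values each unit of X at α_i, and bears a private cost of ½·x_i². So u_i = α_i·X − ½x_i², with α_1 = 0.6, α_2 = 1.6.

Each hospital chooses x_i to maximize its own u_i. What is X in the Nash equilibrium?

Hospital i's FOC: ∂u_i/∂x_i = α_i − x_i = 0, so x_i* = α_i.
NE contributions = (0.6, 1.6); X = 2.2.

2.2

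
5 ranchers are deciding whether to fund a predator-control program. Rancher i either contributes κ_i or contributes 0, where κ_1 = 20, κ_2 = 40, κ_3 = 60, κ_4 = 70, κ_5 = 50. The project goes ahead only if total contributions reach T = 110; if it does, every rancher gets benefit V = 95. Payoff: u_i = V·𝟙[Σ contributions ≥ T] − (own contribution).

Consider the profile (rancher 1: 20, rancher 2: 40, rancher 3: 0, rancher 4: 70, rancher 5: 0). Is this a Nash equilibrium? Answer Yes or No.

Total = 130 ≥ 110: provided.
Rancher 1 (pledges 20, payoff 75): dropping to 0 → total 110, payoff 95. Profitable deviation.

No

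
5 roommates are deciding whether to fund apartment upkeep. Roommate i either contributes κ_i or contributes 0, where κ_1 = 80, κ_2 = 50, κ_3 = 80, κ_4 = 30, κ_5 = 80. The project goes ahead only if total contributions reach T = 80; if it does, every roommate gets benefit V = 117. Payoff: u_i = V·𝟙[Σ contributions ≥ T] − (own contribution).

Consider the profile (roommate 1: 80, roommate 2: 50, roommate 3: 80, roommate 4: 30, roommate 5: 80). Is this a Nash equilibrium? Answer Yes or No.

No

Total = 320 ≥ 80: provided.
Roommate 1 (pledges 80, payoff 37): dropping to 0 → total 240, payoff 117. Profitable deviation.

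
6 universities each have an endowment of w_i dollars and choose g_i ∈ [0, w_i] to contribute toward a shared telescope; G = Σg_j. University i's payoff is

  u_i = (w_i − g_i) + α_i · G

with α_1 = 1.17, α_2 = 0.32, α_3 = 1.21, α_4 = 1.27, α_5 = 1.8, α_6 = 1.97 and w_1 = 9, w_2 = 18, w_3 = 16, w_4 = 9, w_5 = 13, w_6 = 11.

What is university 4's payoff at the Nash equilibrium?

∂u_i/∂g_i = α_i − 1, so university i contributes w_i if α_i > 1, else 0.
α_i > 1 for i ∈ {1, 3, 4, 5, 6}; NE contributions (9, 0, 16, 9, 13, 11), G = 58.
u_4 = (9 − 9) + 1.27·58 = 73.66.

73.66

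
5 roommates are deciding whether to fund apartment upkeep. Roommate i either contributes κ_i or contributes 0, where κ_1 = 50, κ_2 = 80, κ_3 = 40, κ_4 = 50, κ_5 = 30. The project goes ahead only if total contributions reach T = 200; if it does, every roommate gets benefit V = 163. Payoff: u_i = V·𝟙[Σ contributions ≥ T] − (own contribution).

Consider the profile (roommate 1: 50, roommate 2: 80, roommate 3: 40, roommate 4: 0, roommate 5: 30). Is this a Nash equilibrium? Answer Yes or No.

Yes

Total = 200 ≥ 200: provided.
Roommate 1 (pledges 50, payoff 113): dropping to 0 → total 150, payoff 0. No gain.
Roommate 2 (pledges 80, payoff 83): dropping to 0 → total 120, payoff 0. No gain.
Roommate 3 (pledges 40, payoff 123): dropping to 0 → total 160, payoff 0. No gain.
Roommate 4 (pledges 0, payoff 163): pledging 50 → total 250, payoff 113. No gain.
Roommate 5 (pledges 30, payoff 133): dropping to 0 → total 170, payoff 0. No gain.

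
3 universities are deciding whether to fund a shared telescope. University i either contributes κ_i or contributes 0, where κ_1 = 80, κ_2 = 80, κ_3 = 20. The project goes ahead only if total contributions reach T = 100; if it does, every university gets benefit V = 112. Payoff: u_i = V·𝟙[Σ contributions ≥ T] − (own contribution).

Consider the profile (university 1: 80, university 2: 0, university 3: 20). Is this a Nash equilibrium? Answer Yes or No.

Yes

Total = 100 ≥ 100: provided.
University 1 (pledges 80, payoff 32): dropping to 0 → total 20, payoff 0. No gain.
University 2 (pledges 0, payoff 112): pledging 80 → total 180, payoff 32. No gain.
University 3 (pledges 20, payoff 92): dropping to 0 → total 80, payoff 0. No gain.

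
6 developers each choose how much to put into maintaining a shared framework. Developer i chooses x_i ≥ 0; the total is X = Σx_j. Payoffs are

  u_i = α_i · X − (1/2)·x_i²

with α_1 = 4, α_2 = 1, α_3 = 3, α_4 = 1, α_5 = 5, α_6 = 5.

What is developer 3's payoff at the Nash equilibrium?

Developer i's FOC: ∂u_i/∂x_i = α_i − x_i = 0, so x_i* = α_i.
NE contributions = (4, 1, 3, 1, 5, 5); X = 19.
u_3 = α_3·X − ½·(x_3)² = 3·19 − ½·3² = 52.5.

52.5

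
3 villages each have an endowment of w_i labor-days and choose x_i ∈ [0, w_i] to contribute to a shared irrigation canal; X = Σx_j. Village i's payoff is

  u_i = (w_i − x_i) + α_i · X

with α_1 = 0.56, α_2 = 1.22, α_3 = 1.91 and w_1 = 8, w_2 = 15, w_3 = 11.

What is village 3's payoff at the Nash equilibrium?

49.66

∂u_i/∂x_i = α_i − 1, so village i contributes w_i if α_i > 1, else 0.
α_i > 1 for i ∈ {2, 3}; NE contributions (0, 15, 11), X = 26.
u_3 = (11 − 11) + 1.91·26 = 49.66.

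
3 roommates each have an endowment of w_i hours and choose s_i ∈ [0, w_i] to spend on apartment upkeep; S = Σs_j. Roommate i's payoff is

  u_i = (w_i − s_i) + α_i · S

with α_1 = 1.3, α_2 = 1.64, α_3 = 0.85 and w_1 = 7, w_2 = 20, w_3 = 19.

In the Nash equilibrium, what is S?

∂u_i/∂s_i = α_i − 1, so roommate i contributes w_i if α_i > 1, else 0.
α_i > 1 for i ∈ {1, 2}; NE contributions (7, 20, 0), S = 27.

27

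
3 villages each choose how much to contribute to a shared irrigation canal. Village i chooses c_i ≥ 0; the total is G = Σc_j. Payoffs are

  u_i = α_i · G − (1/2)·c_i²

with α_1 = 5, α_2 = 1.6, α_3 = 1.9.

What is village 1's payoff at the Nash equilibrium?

30

Village i's FOC: ∂u_i/∂c_i = α_i − c_i = 0, so c_i* = α_i.
NE contributions = (5, 1.6, 1.9); G = 8.5.
u_1 = α_1·G − ½·(c_1)² = 5·8.5 − ½·5² = 30.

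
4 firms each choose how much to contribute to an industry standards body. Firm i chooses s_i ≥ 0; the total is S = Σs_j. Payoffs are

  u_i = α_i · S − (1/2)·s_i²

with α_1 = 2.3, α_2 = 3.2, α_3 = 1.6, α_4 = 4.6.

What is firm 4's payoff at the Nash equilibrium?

Firm i's FOC: ∂u_i/∂s_i = α_i − s_i = 0, so s_i* = α_i.
NE contributions = (2.3, 3.2, 1.6, 4.6); S = 11.7.
u_4 = α_4·S − ½·(s_4)² = 4.6·11.7 − ½·4.6² = 43.24.

43.24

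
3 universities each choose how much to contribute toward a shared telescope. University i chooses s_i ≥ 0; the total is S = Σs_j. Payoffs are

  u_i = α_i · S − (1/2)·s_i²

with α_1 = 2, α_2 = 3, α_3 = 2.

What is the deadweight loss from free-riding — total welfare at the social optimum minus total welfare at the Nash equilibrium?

University i's FOC: ∂u_i/∂s_i = α_i − s_i = 0, so s_i* = α_i.
NE contributions = (2, 3, 2); S = 7.
W^NE = (Σα)·S − ½Σα_i² = 7² − ½·17 = 40.5.
Planner sets s_i = Σα_j = 7 for every i, so S^SO = 3·7 = 21.
W^SO = (Σα)·S^SO − ½·3·(Σα)² = (3/2)·7² = 73.5.
Deadweight loss = W^SO − W^NE = 33.

33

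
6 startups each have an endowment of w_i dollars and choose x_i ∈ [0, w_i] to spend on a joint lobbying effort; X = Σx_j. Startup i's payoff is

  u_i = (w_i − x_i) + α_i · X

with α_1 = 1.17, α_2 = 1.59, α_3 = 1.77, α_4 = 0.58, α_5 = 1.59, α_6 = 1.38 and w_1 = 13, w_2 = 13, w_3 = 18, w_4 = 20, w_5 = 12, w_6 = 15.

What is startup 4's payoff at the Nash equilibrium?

61.18

∂u_i/∂x_i = α_i − 1, so startup i contributes w_i if α_i > 1, else 0.
α_i > 1 for i ∈ {1, 2, 3, 5, 6}; NE contributions (13, 13, 18, 0, 12, 15), X = 71.
u_4 = (20 − 0) + 0.58·71 = 61.18.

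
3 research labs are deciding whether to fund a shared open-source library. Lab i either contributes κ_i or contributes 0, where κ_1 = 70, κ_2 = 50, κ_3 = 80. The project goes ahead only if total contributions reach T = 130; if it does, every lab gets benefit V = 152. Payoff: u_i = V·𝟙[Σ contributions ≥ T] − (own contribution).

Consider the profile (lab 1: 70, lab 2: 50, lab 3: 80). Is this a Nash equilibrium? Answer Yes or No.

No

Total = 200 ≥ 130: provided.
Lab 1 (pledges 70, payoff 82): dropping to 0 → total 130, payoff 152. Profitable deviation.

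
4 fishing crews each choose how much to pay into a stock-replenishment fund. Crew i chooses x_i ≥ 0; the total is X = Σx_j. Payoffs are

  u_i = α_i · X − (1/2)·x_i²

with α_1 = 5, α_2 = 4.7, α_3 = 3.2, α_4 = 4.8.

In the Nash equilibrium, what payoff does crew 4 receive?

73.44

Crew i's FOC: ∂u_i/∂x_i = α_i − x_i = 0, so x_i* = α_i.
NE contributions = (5, 4.7, 3.2, 4.8); X = 17.7.
u_4 = α_4·X − ½·(x_4)² = 4.8·17.7 − ½·4.8² = 73.44.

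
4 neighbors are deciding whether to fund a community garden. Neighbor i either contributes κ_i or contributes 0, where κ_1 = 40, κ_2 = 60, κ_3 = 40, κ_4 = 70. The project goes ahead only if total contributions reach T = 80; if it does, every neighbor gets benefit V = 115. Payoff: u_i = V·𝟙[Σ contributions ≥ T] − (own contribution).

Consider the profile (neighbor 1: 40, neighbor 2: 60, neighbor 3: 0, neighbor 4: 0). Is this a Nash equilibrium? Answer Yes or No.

Yes

Total = 100 ≥ 80: provided.
Neighbor 1 (pledges 40, payoff 75): dropping to 0 → total 60, payoff 0. No gain.
Neighbor 2 (pledges 60, payoff 55): dropping to 0 → total 40, payoff 0. No gain.
Neighbor 3 (pledges 0, payoff 115): pledging 40 → total 140, payoff 75. No gain.
Neighbor 4 (pledges 0, payoff 115): pledging 70 → total 170, payoff 45. No gain.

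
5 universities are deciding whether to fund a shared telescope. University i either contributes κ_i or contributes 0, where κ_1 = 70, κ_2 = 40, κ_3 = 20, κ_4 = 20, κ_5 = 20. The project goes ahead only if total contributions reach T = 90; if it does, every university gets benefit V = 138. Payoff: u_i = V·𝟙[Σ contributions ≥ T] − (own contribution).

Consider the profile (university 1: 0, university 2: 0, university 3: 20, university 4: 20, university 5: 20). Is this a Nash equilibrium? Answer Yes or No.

No

Total = 60 < 90: not provided.
University 1 (pledges 0, payoff 0): pledging 70 → total 130, payoff 68. Profitable deviation.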